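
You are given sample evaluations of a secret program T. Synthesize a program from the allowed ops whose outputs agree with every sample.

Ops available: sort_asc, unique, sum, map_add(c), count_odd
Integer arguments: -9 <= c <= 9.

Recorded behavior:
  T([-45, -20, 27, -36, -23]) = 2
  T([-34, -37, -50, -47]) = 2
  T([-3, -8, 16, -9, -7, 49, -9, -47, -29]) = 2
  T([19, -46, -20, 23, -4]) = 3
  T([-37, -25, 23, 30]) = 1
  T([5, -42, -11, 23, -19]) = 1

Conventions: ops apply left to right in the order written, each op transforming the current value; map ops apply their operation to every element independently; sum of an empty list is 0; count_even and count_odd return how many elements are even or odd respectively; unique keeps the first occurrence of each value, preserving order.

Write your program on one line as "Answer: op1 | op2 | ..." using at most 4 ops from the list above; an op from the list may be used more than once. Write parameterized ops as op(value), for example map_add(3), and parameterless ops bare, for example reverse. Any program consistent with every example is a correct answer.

map_add(-7) | unique | sort_asc | count_odd

Check, running the answer program on each example:
  [-45, -20, 27, -36, -23] -> [-52, -27, 20, -43, -30] -> [-52, -27, 20, -43, -30] -> [-52, -43, -30, -27, 20] -> 2
  [-34, -37, -50, -47] -> [-41, -44, -57, -54] -> [-41, -44, -57, -54] -> [-57, -54, -44, -41] -> 2
  [-3, -8, 16, -9, -7, 49, -9, -47, -29] -> [-10, -15, 9, -16, -14, 42, -16, -54, -36] -> [-10, -15, 9, -16, -14, 42, -54, -36] -> [-54, -36, -16, -15, -14, -10, 9, 42] -> 2
  [19, -46, -20, 23, -4] -> [12, -53, -27, 16, -11] -> [12, -53, -27, 16, -11] -> [-53, -27, -11, 12, 16] -> 3
  [-37, -25, 23, 30] -> [-44, -32, 16, 23] -> [-44, -32, 16, 23] -> [-44, -32, 16, 23] -> 1
  [5, -42, -11, 23, -19] -> [-2, -49, -18, 16, -26] -> [-2, -49, -18, 16, -26] -> [-49, -26, -18, -2, 16] -> 1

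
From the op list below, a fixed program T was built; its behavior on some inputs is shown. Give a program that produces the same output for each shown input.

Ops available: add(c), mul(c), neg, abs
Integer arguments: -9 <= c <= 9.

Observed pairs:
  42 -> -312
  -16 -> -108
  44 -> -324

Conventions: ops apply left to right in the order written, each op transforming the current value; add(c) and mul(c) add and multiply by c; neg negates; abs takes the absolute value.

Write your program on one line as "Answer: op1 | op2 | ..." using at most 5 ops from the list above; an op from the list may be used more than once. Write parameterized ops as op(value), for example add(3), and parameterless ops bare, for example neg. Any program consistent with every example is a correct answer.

neg | add(-4) | abs | add(6) | mul(-6)

Check, running the answer program on each example:
  42 -> -42 -> -46 -> 46 -> 52 -> -312
  -16 -> 16 -> 12 -> 12 -> 18 -> -108
  44 -> -44 -> -48 -> 48 -> 54 -> -324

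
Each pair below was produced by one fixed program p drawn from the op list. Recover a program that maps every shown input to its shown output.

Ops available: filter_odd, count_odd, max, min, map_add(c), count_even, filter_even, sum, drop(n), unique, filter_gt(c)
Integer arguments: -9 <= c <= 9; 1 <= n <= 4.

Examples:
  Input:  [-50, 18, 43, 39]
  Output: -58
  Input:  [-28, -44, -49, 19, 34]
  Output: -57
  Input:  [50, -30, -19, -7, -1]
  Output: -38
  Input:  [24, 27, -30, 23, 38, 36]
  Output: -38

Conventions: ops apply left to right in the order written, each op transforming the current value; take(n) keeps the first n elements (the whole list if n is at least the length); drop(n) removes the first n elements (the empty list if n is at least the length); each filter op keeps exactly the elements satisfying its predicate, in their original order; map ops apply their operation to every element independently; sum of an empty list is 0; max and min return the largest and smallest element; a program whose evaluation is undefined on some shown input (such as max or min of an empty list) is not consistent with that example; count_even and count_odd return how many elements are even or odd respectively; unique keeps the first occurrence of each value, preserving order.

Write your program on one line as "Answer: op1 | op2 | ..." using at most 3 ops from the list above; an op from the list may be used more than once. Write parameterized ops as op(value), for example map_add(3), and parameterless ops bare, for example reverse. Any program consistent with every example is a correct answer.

map_add(-8) | min

Check, running the answer program on each example:
  [-50, 18, 43, 39] -> [-58, 10, 35, 31] -> -58
  [-28, -44, -49, 19, 34] -> [-36, -52, -57, 11, 26] -> -57
  [50, -30, -19, -7, -1] -> [42, -38, -27, -15, -9] -> -38
  [24, 27, -30, 23, 38, 36] -> [16, 19, -38, 15, 30, 28] -> -38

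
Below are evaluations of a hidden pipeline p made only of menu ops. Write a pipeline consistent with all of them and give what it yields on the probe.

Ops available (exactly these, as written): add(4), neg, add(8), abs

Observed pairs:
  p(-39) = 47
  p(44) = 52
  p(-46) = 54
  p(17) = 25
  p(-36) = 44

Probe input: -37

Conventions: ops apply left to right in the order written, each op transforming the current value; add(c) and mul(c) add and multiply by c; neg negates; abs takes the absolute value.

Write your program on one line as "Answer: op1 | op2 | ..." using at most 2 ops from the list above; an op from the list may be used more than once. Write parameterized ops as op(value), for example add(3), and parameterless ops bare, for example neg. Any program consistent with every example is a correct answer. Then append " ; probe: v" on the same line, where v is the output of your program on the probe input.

abs | add(8) ; probe: 45

Check, running the answer program on each example:
  -39 -> 39 -> 47
  44 -> 44 -> 52
  -46 -> 46 -> 54
  17 -> 17 -> 25
  -36 -> 36 -> 44
  probe: -37 -> 37 -> 45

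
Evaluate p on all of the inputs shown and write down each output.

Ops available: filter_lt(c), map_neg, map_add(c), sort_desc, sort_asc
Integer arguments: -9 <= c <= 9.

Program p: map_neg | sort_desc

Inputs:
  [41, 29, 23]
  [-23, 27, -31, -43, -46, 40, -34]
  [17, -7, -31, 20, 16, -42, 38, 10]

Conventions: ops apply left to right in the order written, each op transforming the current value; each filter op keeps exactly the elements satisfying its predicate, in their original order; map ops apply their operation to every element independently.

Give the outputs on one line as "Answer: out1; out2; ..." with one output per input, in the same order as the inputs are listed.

[-23, -29, -41]; [46, 43, 34, 31, 23, -27, -40]; [42, 31, 7, -10, -16, -17, -20, -38]

Execution, op by op:
  [41, 29, 23] -> [-41, -29, -23] -> [-23, -29, -41]
  [-23, 27, -31, -43, -46, 40, -34] -> [23, -27, 31, 43, 46, -40, 34] -> [46, 43, 34, 31, 23, -27, -40]
  [17, -7, -31, 20, 16, -42, 38, 10] -> [-17, 7, 31, -20, -16, 42, -38, -10] -> [42, 31, 7, -10, -16, -17, -20, -38]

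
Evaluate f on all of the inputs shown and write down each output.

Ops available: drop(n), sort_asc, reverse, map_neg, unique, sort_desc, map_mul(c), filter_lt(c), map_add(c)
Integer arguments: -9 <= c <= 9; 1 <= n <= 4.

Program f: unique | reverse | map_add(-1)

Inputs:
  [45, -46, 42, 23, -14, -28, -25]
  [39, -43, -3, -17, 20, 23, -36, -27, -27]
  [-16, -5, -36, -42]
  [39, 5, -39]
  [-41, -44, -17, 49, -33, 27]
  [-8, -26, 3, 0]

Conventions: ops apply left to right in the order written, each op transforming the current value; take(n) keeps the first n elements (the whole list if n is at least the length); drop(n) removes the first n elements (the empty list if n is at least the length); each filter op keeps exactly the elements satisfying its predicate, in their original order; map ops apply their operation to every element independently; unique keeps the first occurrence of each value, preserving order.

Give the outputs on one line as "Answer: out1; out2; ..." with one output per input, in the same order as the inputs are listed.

[-26, -29, -15, 22, 41, -47, 44]; [-28, -37, 22, 19, -18, -4, -44, 38]; [-43, -37, -6, -17]; [-40, 4, 38]; [26, -34, 48, -18, -45, -42]; [-1, 2, -27, -9]

Execution, op by op:
  [45, -46, 42, 23, -14, -28, -25] -> [45, -46, 42, 23, -14, -28, -25] -> [-25, -28, -14, 23, 42, -46, 45] -> [-26, -29, -15, 22, 41, -47, 44]
  [39, -43, -3, -17, 20, 23, -36, -27, -27] -> [39, -43, -3, -17, 20, 23, -36, -27] -> [-27, -36, 23, 20, -17, -3, -43, 39] -> [-28, -37, 22, 19, -18, -4, -44, 38]
  [-16, -5, -36, -42] -> [-16, -5, -36, -42] -> [-42, -36, -5, -16] -> [-43, -37, -6, -17]
  [39, 5, -39] -> [39, 5, -39] -> [-39, 5, 39] -> [-40, 4, 38]
  [-41, -44, -17, 49, -33, 27] -> [-41, -44, -17, 49, -33, 27] -> [27, -33, 49, -17, -44, -41] -> [26, -34, 48, -18, -45, -42]
  [-8, -26, 3, 0] -> [-8, -26, 3, 0] -> [0, 3, -26, -8] -> [-1, 2, -27, -9]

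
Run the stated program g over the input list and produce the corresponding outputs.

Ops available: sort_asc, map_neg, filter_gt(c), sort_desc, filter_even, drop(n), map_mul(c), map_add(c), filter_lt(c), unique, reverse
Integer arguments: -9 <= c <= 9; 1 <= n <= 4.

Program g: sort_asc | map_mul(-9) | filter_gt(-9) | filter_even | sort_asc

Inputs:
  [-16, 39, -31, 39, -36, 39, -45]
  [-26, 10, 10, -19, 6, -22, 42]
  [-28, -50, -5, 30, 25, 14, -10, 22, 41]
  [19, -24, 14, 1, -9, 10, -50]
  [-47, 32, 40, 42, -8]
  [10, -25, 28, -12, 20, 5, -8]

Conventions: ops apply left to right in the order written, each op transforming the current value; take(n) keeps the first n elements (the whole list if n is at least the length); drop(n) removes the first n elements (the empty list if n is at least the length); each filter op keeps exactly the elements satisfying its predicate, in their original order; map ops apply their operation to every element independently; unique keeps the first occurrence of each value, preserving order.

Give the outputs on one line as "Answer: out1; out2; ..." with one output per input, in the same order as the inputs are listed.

Execution, op by op:
  [-16, 39, -31, 39, -36, 39, -45] -> [-45, -36, -31, -16, 39, 39, 39] -> [405, 324, 279, 144, -351, -351, -351] -> [405, 324, 279, 144] -> [324, 144] -> [144, 324]
  [-26, 10, 10, -19, 6, -22, 42] -> [-26, -22, -19, 6, 10, 10, 42] -> [234, 198, 171, -54, -90, -90, -378] -> [234, 198, 171] -> [234, 198] -> [198, 234]
  [-28, -50, -5, 30, 25, 14, -10, 22, 41] -> [-50, -28, -10, -5, 14, 22, 25, 30, 41] -> [450, 252, 90, 45, -126, -198, -225, -270, -369] -> [450, 252, 90, 45] -> [450, 252, 90] -> [90, 252, 450]
  [19, -24, 14, 1, -9, 10, -50] -> [-50, -24, -9, 1, 10, 14, 19] -> [450, 216, 81, -9, -90, -126, -171] -> [450, 216, 81] -> [450, 216] -> [216, 450]
  [-47, 32, 40, 42, -8] -> [-47, -8, 32, 40, 42] -> [423, 72, -288, -360, -378] -> [423, 72] -> [72] -> [72]
  [10, -25, 28, -12, 20, 5, -8] -> [-25, -12, -8, 5, 10, 20, 28] -> [225, 108, 72, -45, -90, -180, -252] -> [225, 108, 72] -> [108, 72] -> [72, 108]

[144, 324]; [198, 234]; [90, 252, 450]; [216, 450]; [72]; [72, 108]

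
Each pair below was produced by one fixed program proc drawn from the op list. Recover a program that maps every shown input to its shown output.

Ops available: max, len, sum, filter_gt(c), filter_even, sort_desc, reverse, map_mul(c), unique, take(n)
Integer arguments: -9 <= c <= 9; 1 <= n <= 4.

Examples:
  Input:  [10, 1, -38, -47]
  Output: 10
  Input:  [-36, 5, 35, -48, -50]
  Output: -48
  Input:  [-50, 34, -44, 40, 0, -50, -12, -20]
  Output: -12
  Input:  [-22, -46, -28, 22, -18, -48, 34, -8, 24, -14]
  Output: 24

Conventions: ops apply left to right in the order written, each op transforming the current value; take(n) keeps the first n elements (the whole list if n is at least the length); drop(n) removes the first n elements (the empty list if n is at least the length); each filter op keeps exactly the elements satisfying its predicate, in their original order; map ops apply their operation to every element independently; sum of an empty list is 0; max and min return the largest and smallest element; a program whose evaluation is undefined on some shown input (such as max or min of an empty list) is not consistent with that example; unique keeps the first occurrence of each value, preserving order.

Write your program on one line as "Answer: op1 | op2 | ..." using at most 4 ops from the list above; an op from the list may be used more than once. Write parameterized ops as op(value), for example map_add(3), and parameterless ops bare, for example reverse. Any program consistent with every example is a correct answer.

reverse | filter_even | take(2) | max

Check, running the answer program on each example:
  [10, 1, -38, -47] -> [-47, -38, 1, 10] -> [-38, 10] -> [-38, 10] -> 10
  [-36, 5, 35, -48, -50] -> [-50, -48, 35, 5, -36] -> [-50, -48, -36] -> [-50, -48] -> -48
  [-50, 34, -44, 40, 0, -50, -12, -20] -> [-20, -12, -50, 0, 40, -44, 34, -50] -> [-20, -12, -50, 0, 40, -44, 34, -50] -> [-20, -12] -> -12
  [-22, -46, -28, 22, -18, -48, 34, -8, 24, -14] -> [-14, 24, -8, 34, -48, -18, 22, -28, -46, -22] -> [-14, 24, -8, 34, -48, -18, 22, -28, -46, -22] -> [-14, 24] -> 24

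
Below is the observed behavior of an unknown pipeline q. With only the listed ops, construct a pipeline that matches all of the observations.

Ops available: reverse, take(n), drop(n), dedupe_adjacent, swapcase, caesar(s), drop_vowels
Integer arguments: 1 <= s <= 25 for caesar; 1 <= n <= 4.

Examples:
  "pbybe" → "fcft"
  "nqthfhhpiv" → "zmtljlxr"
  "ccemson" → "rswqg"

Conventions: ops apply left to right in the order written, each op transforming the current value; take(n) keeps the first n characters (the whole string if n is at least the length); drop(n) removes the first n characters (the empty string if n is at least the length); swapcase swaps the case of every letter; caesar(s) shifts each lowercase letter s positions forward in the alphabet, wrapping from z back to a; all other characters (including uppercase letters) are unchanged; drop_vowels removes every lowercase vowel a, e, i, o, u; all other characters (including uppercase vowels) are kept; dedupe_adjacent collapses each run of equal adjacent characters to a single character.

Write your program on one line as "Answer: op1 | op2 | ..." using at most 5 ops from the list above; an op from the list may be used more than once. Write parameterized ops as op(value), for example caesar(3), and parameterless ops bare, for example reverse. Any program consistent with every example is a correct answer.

dedupe_adjacent | caesar(4) | drop_vowels | reverse

Check, running the answer program on each example:
  "pbybe" -> "pbybe" -> "tfcfi" -> "tfcf" -> "fcft"
  "nqthfhhpiv" -> "nqthfhpiv" -> "ruxljltmz" -> "rxljltmz" -> "zmtljlxr"
  "ccemson" -> "cemson" -> "giqwsr" -> "gqwsr" -> "rswqg"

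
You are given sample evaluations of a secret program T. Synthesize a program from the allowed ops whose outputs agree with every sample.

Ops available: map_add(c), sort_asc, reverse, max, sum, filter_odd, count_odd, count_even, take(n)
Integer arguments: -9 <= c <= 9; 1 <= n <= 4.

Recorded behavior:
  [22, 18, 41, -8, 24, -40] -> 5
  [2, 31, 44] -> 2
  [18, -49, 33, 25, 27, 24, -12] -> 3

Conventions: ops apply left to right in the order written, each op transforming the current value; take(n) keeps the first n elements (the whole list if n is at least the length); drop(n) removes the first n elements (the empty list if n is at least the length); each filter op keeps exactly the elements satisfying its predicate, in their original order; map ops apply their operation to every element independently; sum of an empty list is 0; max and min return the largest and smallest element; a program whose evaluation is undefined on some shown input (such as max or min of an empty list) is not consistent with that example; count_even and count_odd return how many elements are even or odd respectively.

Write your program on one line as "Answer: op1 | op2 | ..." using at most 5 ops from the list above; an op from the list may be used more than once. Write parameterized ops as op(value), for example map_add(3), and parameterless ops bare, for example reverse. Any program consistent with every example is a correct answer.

reverse | sort_asc | map_add(5) | count_odd

Check, running the answer program on each example:
  [22, 18, 41, -8, 24, -40] -> [-40, 24, -8, 41, 18, 22] -> [-40, -8, 18, 22, 24, 41] -> [-35, -3, 23, 27, 29, 46] -> 5
  [2, 31, 44] -> [44, 31, 2] -> [2, 31, 44] -> [7, 36, 49] -> 2
  [18, -49, 33, 25, 27, 24, -12] -> [-12, 24, 27, 25, 33, -49, 18] -> [-49, -12, 18, 24, 25, 27, 33] -> [-44, -7, 23, 29, 30, 32, 38] -> 3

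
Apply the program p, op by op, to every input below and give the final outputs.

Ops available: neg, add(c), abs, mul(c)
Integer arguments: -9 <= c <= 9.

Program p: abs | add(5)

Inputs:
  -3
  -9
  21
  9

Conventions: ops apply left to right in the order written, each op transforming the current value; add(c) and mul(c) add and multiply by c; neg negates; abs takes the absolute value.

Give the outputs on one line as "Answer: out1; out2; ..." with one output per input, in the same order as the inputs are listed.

Execution, op by op:
  -3 -> 3 -> 8
  -9 -> 9 -> 14
  21 -> 21 -> 26
  9 -> 9 -> 14

8; 14; 26; 14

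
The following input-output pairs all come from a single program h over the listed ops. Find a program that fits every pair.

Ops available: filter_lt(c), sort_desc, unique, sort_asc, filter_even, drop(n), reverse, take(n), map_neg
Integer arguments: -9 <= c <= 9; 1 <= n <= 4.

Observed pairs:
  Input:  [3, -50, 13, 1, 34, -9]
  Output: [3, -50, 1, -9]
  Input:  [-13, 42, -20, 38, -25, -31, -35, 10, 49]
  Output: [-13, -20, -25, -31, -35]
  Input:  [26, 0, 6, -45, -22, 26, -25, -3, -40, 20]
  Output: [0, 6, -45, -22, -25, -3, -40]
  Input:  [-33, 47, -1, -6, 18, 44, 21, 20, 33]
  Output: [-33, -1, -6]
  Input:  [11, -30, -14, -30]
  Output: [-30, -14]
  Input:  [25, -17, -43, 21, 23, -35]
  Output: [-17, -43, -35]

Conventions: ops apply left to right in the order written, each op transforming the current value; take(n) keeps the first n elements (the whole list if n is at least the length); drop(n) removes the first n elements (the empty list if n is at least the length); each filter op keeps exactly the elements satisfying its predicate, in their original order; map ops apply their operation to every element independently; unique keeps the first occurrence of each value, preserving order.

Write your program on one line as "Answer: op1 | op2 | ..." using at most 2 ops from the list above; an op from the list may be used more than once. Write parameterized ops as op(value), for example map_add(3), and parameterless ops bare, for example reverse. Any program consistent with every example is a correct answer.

unique | filter_lt(8)

Check, running the answer program on each example:
  [3, -50, 13, 1, 34, -9] -> [3, -50, 13, 1, 34, -9] -> [3, -50, 1, -9]
  [-13, 42, -20, 38, -25, -31, -35, 10, 49] -> [-13, 42, -20, 38, -25, -31, -35, 10, 49] -> [-13, -20, -25, -31, -35]
  [26, 0, 6, -45, -22, 26, -25, -3, -40, 20] -> [26, 0, 6, -45, -22, -25, -3, -40, 20] -> [0, 6, -45, -22, -25, -3, -40]
  [-33, 47, -1, -6, 18, 44, 21, 20, 33] -> [-33, 47, -1, -6, 18, 44, 21, 20, 33] -> [-33, -1, -6]
  [11, -30, -14, -30] -> [11, -30, -14] -> [-30, -14]
  [25, -17, -43, 21, 23, -35] -> [25, -17, -43, 21, 23, -35] -> [-17, -43, -35]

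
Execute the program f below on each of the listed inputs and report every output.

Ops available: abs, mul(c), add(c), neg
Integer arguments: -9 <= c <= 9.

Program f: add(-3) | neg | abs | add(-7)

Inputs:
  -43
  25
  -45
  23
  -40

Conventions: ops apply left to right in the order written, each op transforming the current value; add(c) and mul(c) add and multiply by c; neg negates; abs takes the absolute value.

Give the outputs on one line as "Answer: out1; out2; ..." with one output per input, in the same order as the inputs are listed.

39; 15; 41; 13; 36

Execution, op by op:
  -43 -> -46 -> 46 -> 46 -> 39
  25 -> 22 -> -22 -> 22 -> 15
  -45 -> -48 -> 48 -> 48 -> 41
  23 -> 20 -> -20 -> 20 -> 13
  -40 -> -43 -> 43 -> 43 -> 36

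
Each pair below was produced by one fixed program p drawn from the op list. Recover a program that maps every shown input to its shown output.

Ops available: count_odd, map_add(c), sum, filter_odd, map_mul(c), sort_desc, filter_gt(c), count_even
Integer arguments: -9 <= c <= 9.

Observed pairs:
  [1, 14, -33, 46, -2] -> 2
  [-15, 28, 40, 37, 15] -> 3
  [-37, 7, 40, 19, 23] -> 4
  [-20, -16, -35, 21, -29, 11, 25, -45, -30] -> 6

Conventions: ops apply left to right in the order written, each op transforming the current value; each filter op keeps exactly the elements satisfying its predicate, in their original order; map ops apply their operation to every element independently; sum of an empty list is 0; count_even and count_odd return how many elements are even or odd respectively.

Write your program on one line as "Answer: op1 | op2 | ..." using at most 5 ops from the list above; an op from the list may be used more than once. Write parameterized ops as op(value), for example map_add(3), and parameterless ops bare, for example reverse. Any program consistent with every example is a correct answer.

map_mul(9) | filter_odd | map_add(-5) | count_even

Check, running the answer program on each example:
  [1, 14, -33, 46, -2] -> [9, 126, -297, 414, -18] -> [9, -297] -> [4, -302] -> 2
  [-15, 28, 40, 37, 15] -> [-135, 252, 360, 333, 135] -> [-135, 333, 135] -> [-140, 328, 130] -> 3
  [-37, 7, 40, 19, 23] -> [-333, 63, 360, 171, 207] -> [-333, 63, 171, 207] -> [-338, 58, 166, 202] -> 4
  [-20, -16, -35, 21, -29, 11, 25, -45, -30] -> [-180, -144, -315, 189, -261, 99, 225, -405, -270] -> [-315, 189, -261, 99, 225, -405] -> [-320, 184, -266, 94, 220, -410] -> 6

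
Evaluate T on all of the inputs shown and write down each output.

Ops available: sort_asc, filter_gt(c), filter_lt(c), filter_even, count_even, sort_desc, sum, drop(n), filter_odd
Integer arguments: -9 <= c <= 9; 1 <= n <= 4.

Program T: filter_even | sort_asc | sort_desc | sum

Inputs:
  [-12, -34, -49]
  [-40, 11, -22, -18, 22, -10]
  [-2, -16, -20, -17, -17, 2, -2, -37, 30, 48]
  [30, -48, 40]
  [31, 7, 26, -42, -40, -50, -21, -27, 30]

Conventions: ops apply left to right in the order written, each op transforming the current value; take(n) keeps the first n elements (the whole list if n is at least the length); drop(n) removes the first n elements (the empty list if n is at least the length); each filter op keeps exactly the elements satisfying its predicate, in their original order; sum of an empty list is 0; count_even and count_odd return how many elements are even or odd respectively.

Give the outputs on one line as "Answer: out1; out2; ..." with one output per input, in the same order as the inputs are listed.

Execution, op by op:
  [-12, -34, -49] -> [-12, -34] -> [-34, -12] -> [-12, -34] -> -46
  [-40, 11, -22, -18, 22, -10] -> [-40, -22, -18, 22, -10] -> [-40, -22, -18, -10, 22] -> [22, -10, -18, -22, -40] -> -68
  [-2, -16, -20, -17, -17, 2, -2, -37, 30, 48] -> [-2, -16, -20, 2, -2, 30, 48] -> [-20, -16, -2, -2, 2, 30, 48] -> [48, 30, 2, -2, -2, -16, -20] -> 40
  [30, -48, 40] -> [30, -48, 40] -> [-48, 30, 40] -> [40, 30, -48] -> 22
  [31, 7, 26, -42, -40, -50, -21, -27, 30] -> [26, -42, -40, -50, 30] -> [-50, -42, -40, 26, 30] -> [30, 26, -40, -42, -50] -> -76

-46; -68; 40; 22; -76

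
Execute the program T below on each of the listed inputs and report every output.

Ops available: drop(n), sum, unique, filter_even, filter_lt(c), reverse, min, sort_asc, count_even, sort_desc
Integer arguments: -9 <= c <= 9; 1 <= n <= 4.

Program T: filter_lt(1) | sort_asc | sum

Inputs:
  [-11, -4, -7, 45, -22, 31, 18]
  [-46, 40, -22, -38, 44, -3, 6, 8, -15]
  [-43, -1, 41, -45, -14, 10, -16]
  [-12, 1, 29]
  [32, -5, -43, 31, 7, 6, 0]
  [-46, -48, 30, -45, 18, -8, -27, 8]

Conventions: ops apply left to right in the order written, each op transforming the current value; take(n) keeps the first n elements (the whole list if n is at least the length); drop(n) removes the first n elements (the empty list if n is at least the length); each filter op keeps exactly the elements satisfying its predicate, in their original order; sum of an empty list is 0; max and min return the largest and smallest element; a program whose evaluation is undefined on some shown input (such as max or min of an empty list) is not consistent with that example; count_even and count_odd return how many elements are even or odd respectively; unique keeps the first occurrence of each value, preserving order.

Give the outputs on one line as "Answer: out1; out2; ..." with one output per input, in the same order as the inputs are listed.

Execution, op by op:
  [-11, -4, -7, 45, -22, 31, 18] -> [-11, -4, -7, -22] -> [-22, -11, -7, -4] -> -44
  [-46, 40, -22, -38, 44, -3, 6, 8, -15] -> [-46, -22, -38, -3, -15] -> [-46, -38, -22, -15, -3] -> -124
  [-43, -1, 41, -45, -14, 10, -16] -> [-43, -1, -45, -14, -16] -> [-45, -43, -16, -14, -1] -> -119
  [-12, 1, 29] -> [-12] -> [-12] -> -12
  [32, -5, -43, 31, 7, 6, 0] -> [-5, -43, 0] -> [-43, -5, 0] -> -48
  [-46, -48, 30, -45, 18, -8, -27, 8] -> [-46, -48, -45, -8, -27] -> [-48, -46, -45, -27, -8] -> -174

-44; -124; -119; -12; -48; -174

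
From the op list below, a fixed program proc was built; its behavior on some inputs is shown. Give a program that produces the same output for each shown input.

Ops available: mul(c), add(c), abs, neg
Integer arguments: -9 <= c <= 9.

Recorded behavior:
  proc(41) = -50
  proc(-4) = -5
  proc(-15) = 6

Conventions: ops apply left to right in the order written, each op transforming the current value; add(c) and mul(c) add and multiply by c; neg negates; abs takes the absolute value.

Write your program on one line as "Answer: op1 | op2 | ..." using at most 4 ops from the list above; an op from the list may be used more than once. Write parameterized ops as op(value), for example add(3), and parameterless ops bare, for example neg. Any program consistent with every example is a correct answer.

add(2) | add(7) | neg

Check, running the answer program on each example:
  41 -> 43 -> 50 -> -50
  -4 -> -2 -> 5 -> -5
  -15 -> -13 -> -6 -> 6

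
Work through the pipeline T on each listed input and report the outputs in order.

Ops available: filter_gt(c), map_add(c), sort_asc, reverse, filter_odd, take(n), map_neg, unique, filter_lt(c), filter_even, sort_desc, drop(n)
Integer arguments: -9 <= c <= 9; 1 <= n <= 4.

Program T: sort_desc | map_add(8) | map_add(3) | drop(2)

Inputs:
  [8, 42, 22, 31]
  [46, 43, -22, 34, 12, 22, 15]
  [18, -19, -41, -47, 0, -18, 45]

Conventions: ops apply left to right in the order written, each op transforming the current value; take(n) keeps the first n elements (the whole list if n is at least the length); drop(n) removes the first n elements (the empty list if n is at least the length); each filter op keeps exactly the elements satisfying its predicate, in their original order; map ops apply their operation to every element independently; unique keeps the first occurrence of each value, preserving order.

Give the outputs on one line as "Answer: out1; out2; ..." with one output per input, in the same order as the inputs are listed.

Execution, op by op:
  [8, 42, 22, 31] -> [42, 31, 22, 8] -> [50, 39, 30, 16] -> [53, 42, 33, 19] -> [33, 19]
  [46, 43, -22, 34, 12, 22, 15] -> [46, 43, 34, 22, 15, 12, -22] -> [54, 51, 42, 30, 23, 20, -14] -> [57, 54, 45, 33, 26, 23, -11] -> [45, 33, 26, 23, -11]
  [18, -19, -41, -47, 0, -18, 45] -> [45, 18, 0, -18, -19, -41, -47] -> [53, 26, 8, -10, -11, -33, -39] -> [56, 29, 11, -7, -8, -30, -36] -> [11, -7, -8, -30, -36]

[33, 19]; [45, 33, 26, 23, -11]; [11, -7, -8, -30, -36]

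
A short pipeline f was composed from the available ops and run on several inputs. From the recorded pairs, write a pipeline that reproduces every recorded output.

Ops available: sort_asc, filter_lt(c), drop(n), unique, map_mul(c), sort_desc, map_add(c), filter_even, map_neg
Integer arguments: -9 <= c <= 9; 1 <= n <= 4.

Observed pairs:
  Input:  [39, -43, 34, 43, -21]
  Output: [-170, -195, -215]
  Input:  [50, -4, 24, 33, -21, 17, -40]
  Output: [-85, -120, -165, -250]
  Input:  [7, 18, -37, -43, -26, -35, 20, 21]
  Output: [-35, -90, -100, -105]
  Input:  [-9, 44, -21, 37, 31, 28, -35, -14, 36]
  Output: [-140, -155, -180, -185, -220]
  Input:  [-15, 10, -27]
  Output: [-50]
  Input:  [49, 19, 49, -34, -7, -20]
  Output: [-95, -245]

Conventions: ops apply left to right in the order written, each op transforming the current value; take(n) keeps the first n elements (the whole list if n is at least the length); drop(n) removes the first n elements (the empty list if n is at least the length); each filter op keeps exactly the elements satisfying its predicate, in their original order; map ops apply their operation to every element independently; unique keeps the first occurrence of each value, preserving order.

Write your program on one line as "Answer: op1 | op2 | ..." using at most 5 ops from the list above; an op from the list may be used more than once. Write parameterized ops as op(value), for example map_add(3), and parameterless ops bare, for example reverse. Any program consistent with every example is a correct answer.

map_mul(-5) | sort_desc | filter_lt(6) | unique

Check, running the answer program on each example:
  [39, -43, 34, 43, -21] -> [-195, 215, -170, -215, 105] -> [215, 105, -170, -195, -215] -> [-170, -195, -215] -> [-170, -195, -215]
  [50, -4, 24, 33, -21, 17, -40] -> [-250, 20, -120, -165, 105, -85, 200] -> [200, 105, 20, -85, -120, -165, -250] -> [-85, -120, -165, -250] -> [-85, -120, -165, -250]
  [7, 18, -37, -43, -26, -35, 20, 21] -> [-35, -90, 185, 215, 130, 175, -100, -105] -> [215, 185, 175, 130, -35, -90, -100, -105] -> [-35, -90, -100, -105] -> [-35, -90, -100, -105]
  [-9, 44, -21, 37, 31, 28, -35, -14, 36] -> [45, -220, 105, -185, -155, -140, 175, 70, -180] -> [175, 105, 70, 45, -140, -155, -180, -185, -220] -> [-140, -155, -180, -185, -220] -> [-140, -155, -180, -185, -220]
  [-15, 10, -27] -> [75, -50, 135] -> [135, 75, -50] -> [-50] -> [-50]
  [49, 19, 49, -34, -7, -20] -> [-245, -95, -245, 170, 35, 100] -> [170, 100, 35, -95, -245, -245] -> [-95, -245, -245] -> [-95, -245]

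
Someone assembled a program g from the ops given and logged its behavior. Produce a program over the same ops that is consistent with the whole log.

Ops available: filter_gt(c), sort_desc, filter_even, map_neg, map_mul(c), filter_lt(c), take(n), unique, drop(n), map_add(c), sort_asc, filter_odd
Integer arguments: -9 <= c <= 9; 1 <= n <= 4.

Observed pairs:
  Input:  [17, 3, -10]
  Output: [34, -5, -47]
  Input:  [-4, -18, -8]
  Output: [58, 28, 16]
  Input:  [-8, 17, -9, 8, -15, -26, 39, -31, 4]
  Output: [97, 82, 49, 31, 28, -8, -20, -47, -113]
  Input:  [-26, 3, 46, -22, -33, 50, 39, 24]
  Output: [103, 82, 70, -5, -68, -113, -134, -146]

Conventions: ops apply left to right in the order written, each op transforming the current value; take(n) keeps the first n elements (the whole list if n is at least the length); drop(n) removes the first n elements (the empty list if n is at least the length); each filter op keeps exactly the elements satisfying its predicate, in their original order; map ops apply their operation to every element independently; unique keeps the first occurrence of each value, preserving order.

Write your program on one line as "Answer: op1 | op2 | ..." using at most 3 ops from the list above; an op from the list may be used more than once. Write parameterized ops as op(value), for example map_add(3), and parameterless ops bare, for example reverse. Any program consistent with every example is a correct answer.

map_mul(-3) | sort_desc | map_add(4)

Check, running the answer program on each example:
  [17, 3, -10] -> [-51, -9, 30] -> [30, -9, -51] -> [34, -5, -47]
  [-4, -18, -8] -> [12, 54, 24] -> [54, 24, 12] -> [58, 28, 16]
  [-8, 17, -9, 8, -15, -26, 39, -31, 4] -> [24, -51, 27, -24, 45, 78, -117, 93, -12] -> [93, 78, 45, 27, 24, -12, -24, -51, -117] -> [97, 82, 49, 31, 28, -8, -20, -47, -113]
  [-26, 3, 46, -22, -33, 50, 39, 24] -> [78, -9, -138, 66, 99, -150, -117, -72] -> [99, 78, 66, -9, -72, -117, -138, -150] -> [103, 82, 70, -5, -68, -113, -134, -146]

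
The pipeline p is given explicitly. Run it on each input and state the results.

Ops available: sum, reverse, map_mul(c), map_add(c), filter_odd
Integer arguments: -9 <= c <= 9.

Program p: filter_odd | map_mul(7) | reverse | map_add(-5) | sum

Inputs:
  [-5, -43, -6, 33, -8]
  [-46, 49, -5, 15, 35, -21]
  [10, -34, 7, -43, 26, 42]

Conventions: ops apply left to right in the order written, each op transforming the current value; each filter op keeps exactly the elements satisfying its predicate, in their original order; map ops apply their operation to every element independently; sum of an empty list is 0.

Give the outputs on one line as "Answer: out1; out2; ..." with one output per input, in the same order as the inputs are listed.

Execution, op by op:
  [-5, -43, -6, 33, -8] -> [-5, -43, 33] -> [-35, -301, 231] -> [231, -301, -35] -> [226, -306, -40] -> -120
  [-46, 49, -5, 15, 35, -21] -> [49, -5, 15, 35, -21] -> [343, -35, 105, 245, -147] -> [-147, 245, 105, -35, 343] -> [-152, 240, 100, -40, 338] -> 486
  [10, -34, 7, -43, 26, 42] -> [7, -43] -> [49, -301] -> [-301, 49] -> [-306, 44] -> -262

-120; 486; -262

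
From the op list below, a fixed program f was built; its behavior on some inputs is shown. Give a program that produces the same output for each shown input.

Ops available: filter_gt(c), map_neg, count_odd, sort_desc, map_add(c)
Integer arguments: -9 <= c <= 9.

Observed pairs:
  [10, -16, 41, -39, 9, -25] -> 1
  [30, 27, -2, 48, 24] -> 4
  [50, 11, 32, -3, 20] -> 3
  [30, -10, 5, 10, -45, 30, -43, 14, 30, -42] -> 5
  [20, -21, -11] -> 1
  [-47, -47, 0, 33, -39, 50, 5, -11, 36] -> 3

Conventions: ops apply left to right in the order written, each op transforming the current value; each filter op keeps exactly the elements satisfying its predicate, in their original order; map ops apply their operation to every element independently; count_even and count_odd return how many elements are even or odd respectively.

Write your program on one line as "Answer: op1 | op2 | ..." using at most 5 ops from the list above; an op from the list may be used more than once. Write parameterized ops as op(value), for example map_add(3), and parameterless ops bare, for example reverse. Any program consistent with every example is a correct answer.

map_add(6) | map_add(1) | filter_gt(-3) | count_odd

Check, running the answer program on each example:
  [10, -16, 41, -39, 9, -25] -> [16, -10, 47, -33, 15, -19] -> [17, -9, 48, -32, 16, -18] -> [17, 48, 16] -> 1
  [30, 27, -2, 48, 24] -> [36, 33, 4, 54, 30] -> [37, 34, 5, 55, 31] -> [37, 34, 5, 55, 31] -> 4
  [50, 11, 32, -3, 20] -> [56, 17, 38, 3, 26] -> [57, 18, 39, 4, 27] -> [57, 18, 39, 4, 27] -> 3
  [30, -10, 5, 10, -45, 30, -43, 14, 30, -42] -> [36, -4, 11, 16, -39, 36, -37, 20, 36, -36] -> [37, -3, 12, 17, -38, 37, -36, 21, 37, -35] -> [37, 12, 17, 37, 21, 37] -> 5
  [20, -21, -11] -> [26, -15, -5] -> [27, -14, -4] -> [27] -> 1
  [-47, -47, 0, 33, -39, 50, 5, -11, 36] -> [-41, -41, 6, 39, -33, 56, 11, -5, 42] -> [-40, -40, 7, 40, -32, 57, 12, -4, 43] -> [7, 40, 57, 12, 43] -> 3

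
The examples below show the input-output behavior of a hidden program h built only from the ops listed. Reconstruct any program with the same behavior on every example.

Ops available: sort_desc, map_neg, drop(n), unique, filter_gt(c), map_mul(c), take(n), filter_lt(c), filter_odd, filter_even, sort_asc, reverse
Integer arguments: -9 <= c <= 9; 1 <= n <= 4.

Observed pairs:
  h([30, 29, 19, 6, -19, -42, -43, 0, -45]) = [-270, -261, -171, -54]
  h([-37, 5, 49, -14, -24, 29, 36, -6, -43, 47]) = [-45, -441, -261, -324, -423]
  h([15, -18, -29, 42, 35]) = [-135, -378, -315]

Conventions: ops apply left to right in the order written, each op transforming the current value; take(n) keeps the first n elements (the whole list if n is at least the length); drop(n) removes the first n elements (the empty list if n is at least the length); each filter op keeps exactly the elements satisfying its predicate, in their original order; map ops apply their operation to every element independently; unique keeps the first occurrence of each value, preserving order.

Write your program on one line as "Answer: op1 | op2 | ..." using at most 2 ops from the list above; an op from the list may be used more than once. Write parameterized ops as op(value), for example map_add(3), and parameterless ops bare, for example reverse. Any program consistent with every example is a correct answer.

map_mul(-9) | filter_lt(-1)

Check, running the answer program on each example:
  [30, 29, 19, 6, -19, -42, -43, 0, -45] -> [-270, -261, -171, -54, 171, 378, 387, 0, 405] -> [-270, -261, -171, -54]
  [-37, 5, 49, -14, -24, 29, 36, -6, -43, 47] -> [333, -45, -441, 126, 216, -261, -324, 54, 387, -423] -> [-45, -441, -261, -324, -423]
  [15, -18, -29, 42, 35] -> [-135, 162, 261, -378, -315] -> [-135, -378, -315]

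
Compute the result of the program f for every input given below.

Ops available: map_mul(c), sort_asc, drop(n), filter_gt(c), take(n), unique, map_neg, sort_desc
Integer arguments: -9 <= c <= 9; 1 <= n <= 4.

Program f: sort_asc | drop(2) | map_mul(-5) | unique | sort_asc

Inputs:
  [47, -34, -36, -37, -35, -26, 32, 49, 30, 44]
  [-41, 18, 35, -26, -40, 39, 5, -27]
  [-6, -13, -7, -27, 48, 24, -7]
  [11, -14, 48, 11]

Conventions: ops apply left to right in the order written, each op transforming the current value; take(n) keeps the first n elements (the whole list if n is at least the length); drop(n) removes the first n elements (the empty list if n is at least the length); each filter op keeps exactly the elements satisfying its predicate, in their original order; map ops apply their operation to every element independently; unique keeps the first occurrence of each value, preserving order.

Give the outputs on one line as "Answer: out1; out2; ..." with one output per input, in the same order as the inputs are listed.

Execution, op by op:
  [47, -34, -36, -37, -35, -26, 32, 49, 30, 44] -> [-37, -36, -35, -34, -26, 30, 32, 44, 47, 49] -> [-35, -34, -26, 30, 32, 44, 47, 49] -> [175, 170, 130, -150, -160, -220, -235, -245] -> [175, 170, 130, -150, -160, -220, -235, -245] -> [-245, -235, -220, -160, -150, 130, 170, 175]
  [-41, 18, 35, -26, -40, 39, 5, -27] -> [-41, -40, -27, -26, 5, 18, 35, 39] -> [-27, -26, 5, 18, 35, 39] -> [135, 130, -25, -90, -175, -195] -> [135, 130, -25, -90, -175, -195] -> [-195, -175, -90, -25, 130, 135]
  [-6, -13, -7, -27, 48, 24, -7] -> [-27, -13, -7, -7, -6, 24, 48] -> [-7, -7, -6, 24, 48] -> [35, 35, 30, -120, -240] -> [35, 30, -120, -240] -> [-240, -120, 30, 35]
  [11, -14, 48, 11] -> [-14, 11, 11, 48] -> [11, 48] -> [-55, -240] -> [-55, -240] -> [-240, -55]

[-245, -235, -220, -160, -150, 130, 170, 175]; [-195, -175, -90, -25, 130, 135]; [-240, -120, 30, 35]; [-240, -55]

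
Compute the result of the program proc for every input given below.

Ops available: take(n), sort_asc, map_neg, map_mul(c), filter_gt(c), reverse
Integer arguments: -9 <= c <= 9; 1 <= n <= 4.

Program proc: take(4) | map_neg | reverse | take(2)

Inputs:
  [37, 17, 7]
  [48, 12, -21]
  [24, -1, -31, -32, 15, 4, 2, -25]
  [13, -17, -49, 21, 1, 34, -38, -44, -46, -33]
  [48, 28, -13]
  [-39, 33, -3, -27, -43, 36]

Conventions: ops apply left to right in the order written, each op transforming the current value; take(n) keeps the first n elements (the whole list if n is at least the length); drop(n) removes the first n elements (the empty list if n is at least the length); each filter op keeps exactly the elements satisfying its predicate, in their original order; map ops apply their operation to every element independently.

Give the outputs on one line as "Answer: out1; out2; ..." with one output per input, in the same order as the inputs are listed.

Execution, op by op:
  [37, 17, 7] -> [37, 17, 7] -> [-37, -17, -7] -> [-7, -17, -37] -> [-7, -17]
  [48, 12, -21] -> [48, 12, -21] -> [-48, -12, 21] -> [21, -12, -48] -> [21, -12]
  [24, -1, -31, -32, 15, 4, 2, -25] -> [24, -1, -31, -32] -> [-24, 1, 31, 32] -> [32, 31, 1, -24] -> [32, 31]
  [13, -17, -49, 21, 1, 34, -38, -44, -46, -33] -> [13, -17, -49, 21] -> [-13, 17, 49, -21] -> [-21, 49, 17, -13] -> [-21, 49]
  [48, 28, -13] -> [48, 28, -13] -> [-48, -28, 13] -> [13, -28, -48] -> [13, -28]
  [-39, 33, -3, -27, -43, 36] -> [-39, 33, -3, -27] -> [39, -33, 3, 27] -> [27, 3, -33, 39] -> [27, 3]

[-7, -17]; [21, -12]; [32, 31]; [-21, 49]; [13, -28]; [27, 3]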